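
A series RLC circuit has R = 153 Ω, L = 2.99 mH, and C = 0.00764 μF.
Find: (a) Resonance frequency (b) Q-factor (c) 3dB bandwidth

Step 1 — Resonance: ω₀ = 1/√(LC) = 1/√(0.00299·7.64e-09) = 2.092e+05 rad/s.
Step 2 — f₀ = ω₀/(2π) = 3.33e+04 Hz.
Step 3 — Series Q: Q = ω₀L/R = 2.092e+05·0.00299/153 = 4.089.
Step 4 — Bandwidth: Δω = ω₀/Q = 5.117e+04 rad/s; BW = Δω/(2π) = 8144 Hz.

(a) f₀ = 3.33e+04 Hz  (b) Q = 4.089  (c) BW = 8144 Hz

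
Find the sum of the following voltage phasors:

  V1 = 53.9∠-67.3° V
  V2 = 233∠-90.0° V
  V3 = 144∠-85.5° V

Step 1 — Convert each phasor to rectangular form:
  V1 = 53.9·(cos(-67.3°) + j·sin(-67.3°)) = 20.8 - j49.72 V
  V2 = 233·(cos(-90.0°) + j·sin(-90.0°)) = 0 - j233 V
  V3 = 144·(cos(-85.5°) + j·sin(-85.5°)) = 11.3 - j143.6 V
Step 2 — Sum components: V_total = 32.1 - j426.3 V.
Step 3 — Convert to polar: |V_total| = 427.5 V, ∠V_total = -85.7°.

V_total = 427.5∠-85.7° V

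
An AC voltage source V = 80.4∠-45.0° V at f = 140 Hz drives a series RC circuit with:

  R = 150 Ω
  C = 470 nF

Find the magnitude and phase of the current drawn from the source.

Step 1 — Angular frequency: ω = 2π·f = 2π·140 = 879.6 rad/s.
Step 2 — Component impedances:
  R: Z = R = 150 Ω
  C: Z = 1/(jωC) = -j/(ω·C) = 0 - j2419 Ω
Step 3 — Series combination: Z_total = R + C = 150 - j2419 Ω = 2423∠-86.5° Ω.
Step 4 — Source phasor: V = 80.4∠-45.0° V = 56.85 - j56.85 V.
Step 5 — Ohm's law: I = V / Z_total = (56.85 - j56.85) / (150 - j2419) = 0.02487 + j0.02196 A.
Step 6 — Convert to polar: |I| = 0.03318 A, ∠I = 41.5°.

I = 0.03318∠41.5° A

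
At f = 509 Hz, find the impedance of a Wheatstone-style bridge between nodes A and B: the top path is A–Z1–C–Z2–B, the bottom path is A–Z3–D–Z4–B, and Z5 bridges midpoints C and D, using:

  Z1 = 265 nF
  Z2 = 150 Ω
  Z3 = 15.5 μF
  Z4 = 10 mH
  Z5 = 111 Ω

Step 1 — Angular frequency: ω = 2π·f = 2π·509 = 3198 rad/s.
Step 2 — Component impedances:
  Z1: Z = 1/(jωC) = -j/(ω·C) = 0 - j1180 Ω
  Z2: Z = R = 150 Ω
  Z3: Z = 1/(jωC) = -j/(ω·C) = 0 - j20.17 Ω
  Z4: Z = jωL = j·3198·0.01 = 0 + j31.98 Ω
  Z5: Z = R = 111 Ω
Step 3 — Bridge requires nodal analysis (the Z5 bridge couples midpoints C and D, so the two paths cannot be reduced to a simple series/parallel combination). Setting node B to ground and injecting 1 A at node A, the 3-node admittance system at A, C, D solves to V_A = Z_AB = 3.844 + j11.37 Ω = 12∠71.3° Ω.

Z = 3.844 + j11.37 Ω = 12∠71.3° Ω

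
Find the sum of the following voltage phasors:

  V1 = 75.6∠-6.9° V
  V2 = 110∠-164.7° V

Step 1 — Convert each phasor to rectangular form:
  V1 = 75.6·(cos(-6.9°) + j·sin(-6.9°)) = 75.05 - j9.082 V
  V2 = 110·(cos(-164.7°) + j·sin(-164.7°)) = -106.1 - j29.03 V
Step 2 — Sum components: V_total = -31.05 - j38.11 V.
Step 3 — Convert to polar: |V_total| = 49.16 V, ∠V_total = -129.2°.

V_total = 49.16∠-129.2° V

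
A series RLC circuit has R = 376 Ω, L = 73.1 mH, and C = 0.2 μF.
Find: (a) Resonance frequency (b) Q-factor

Step 1 — Resonance condition Im(Z)=0 gives ω₀ = 1/√(LC).
Step 2 — ω₀ = 1/√(0.0731·2e-07) = 8270 rad/s.
Step 3 — f₀ = ω₀/(2π) = 1316 Hz.
Step 4 — Series Q: Q = ω₀L/R = 8270·0.0731/376 = 1.608.

(a) f₀ = 1316 Hz  (b) Q = 1.608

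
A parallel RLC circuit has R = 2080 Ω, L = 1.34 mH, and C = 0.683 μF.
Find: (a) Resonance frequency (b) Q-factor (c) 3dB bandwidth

Step 1 — Resonance: ω₀ = 1/√(LC) = 1/√(0.00134·6.83e-07) = 3.306e+04 rad/s.
Step 2 — f₀ = ω₀/(2π) = 5261 Hz.
Step 3 — Parallel Q: Q = R/(ω₀L) = 2080/(3.306e+04·0.00134) = 46.96.
Step 4 — Bandwidth: Δω = ω₀/Q = 703.9 rad/s; BW = Δω/(2π) = 112 Hz.

(a) f₀ = 5261 Hz  (b) Q = 46.96  (c) BW = 112 Hz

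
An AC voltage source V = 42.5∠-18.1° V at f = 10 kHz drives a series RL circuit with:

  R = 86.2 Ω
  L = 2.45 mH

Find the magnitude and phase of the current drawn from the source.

Step 1 — Angular frequency: ω = 2π·f = 2π·1e+04 = 6.283e+04 rad/s.
Step 2 — Component impedances:
  R: Z = R = 86.2 Ω
  L: Z = jωL = j·6.283e+04·0.00245 = 0 + j153.9 Ω
Step 3 — Series combination: Z_total = R + L = 86.2 + j153.9 Ω = 176.4∠60.8° Ω.
Step 4 — Source phasor: V = 42.5∠-18.1° V = 40.4 - j13.2 V.
Step 5 — Ohm's law: I = V / Z_total = (40.4 - j13.2) / (86.2 + j153.9) = 0.04657 - j0.2363 A.
Step 6 — Convert to polar: |I| = 0.2409 A, ∠I = -78.9°.

I = 0.2409∠-78.9° A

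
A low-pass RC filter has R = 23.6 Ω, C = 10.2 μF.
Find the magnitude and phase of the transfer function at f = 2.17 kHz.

Step 1 — Angular frequency: ω = 2π·2170 = 1.363e+04 rad/s.
Step 2 — Transfer function: H(jω) = 1/(1 + jωRC).
Step 3 — Denominator: 1 + jωRC = 1 + j·1.363e+04·23.6·1.02e-05 = 1 + j3.282.
Step 4 — H = 0.08495 - j0.2788.
Step 5 — Magnitude: |H| = 0.2915 (-10.7 dB); phase: φ = -73.1°.

|H| = 0.2915 (-10.7 dB), φ = -73.1°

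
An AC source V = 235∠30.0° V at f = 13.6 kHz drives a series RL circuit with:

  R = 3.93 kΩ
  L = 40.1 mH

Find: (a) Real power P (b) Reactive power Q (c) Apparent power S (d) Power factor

Step 1 — Angular frequency: ω = 2π·f = 2π·1.36e+04 = 8.545e+04 rad/s.
Step 2 — Component impedances:
  R: Z = R = 3930 Ω
  L: Z = jωL = j·8.545e+04·0.0401 = 0 + j3427 Ω
Step 3 — Series combination: Z_total = R + L = 3930 + j3427 Ω = 5214∠41.1° Ω.
Step 4 — Source phasor: V = 235∠30.0° V = 203.5 + j117.5 V.
Step 5 — Current: I = V / Z = 0.04423 - j0.008666 A = 0.04507∠-11.1° A.
Step 6 — Complex power: S = V·I* = 7.983 + j6.961 VA.
Step 7 — Real power: P = Re(S) = 7.983 W.
Step 8 — Reactive power: Q = Im(S) = 6.961 VAR.
Step 9 — Apparent power: |S| = 10.59 VA.
Step 10 — Power factor: PF = P/|S| = 0.7537 (lagging).

(a) P = 7.983 W  (b) Q = 6.961 VAR  (c) S = 10.59 VA  (d) PF = 0.7537 (lagging)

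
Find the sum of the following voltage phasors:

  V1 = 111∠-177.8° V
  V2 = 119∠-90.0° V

Step 1 — Convert each phasor to rectangular form:
  V1 = 111·(cos(-177.8°) + j·sin(-177.8°)) = -110.9 - j4.261 V
  V2 = 119·(cos(-90.0°) + j·sin(-90.0°)) = 0 - j119 V
Step 2 — Sum components: V_total = -110.9 - j123.3 V.
Step 3 — Convert to polar: |V_total| = 165.8 V, ∠V_total = -132.0°.

V_total = 165.8∠-132.0° V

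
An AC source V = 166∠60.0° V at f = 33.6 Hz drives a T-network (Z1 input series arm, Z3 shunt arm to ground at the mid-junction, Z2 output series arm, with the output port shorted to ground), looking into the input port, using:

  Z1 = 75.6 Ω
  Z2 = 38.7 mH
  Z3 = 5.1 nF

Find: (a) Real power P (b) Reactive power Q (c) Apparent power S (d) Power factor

Step 1 — Angular frequency: ω = 2π·f = 2π·33.6 = 211.1 rad/s.
Step 2 — Component impedances:
  Z1: Z = R = 75.6 Ω
  Z2: Z = jωL = j·211.1·0.0387 = 0 + j8.17 Ω
  Z3: Z = 1/(jωC) = -j/(ω·C) = 0 - j9.288e+05 Ω
Step 3 — With the output port shorted to ground, the output series arm Z2 runs from the junction to ground; the shunt arm Z3 also runs from the junction to ground. They appear in parallel: Z3 || Z2 = 0 + j8.17 Ω.
Step 4 — Series with input arm Z1: Z_in = Z1 + (Z3 || Z2) = 75.6 + j8.17 Ω = 76.04∠6.2° Ω.
Step 5 — Source phasor: V = 166∠60.0° V = 83 + j143.8 V.
Step 6 — Current: I = V / Z = 1.288 + j1.762 A = 2.183∠53.8° A.
Step 7 — Complex power: S = V·I* = 360.3 + j38.94 VA.
Step 8 — Real power: P = Re(S) = 360.3 W.
Step 9 — Reactive power: Q = Im(S) = 38.94 VAR.
Step 10 — Apparent power: |S| = 362.4 VA.
Step 11 — Power factor: PF = P/|S| = 0.9942 (lagging).

(a) P = 360.3 W  (b) Q = 38.94 VAR  (c) S = 362.4 VA  (d) PF = 0.9942 (lagging)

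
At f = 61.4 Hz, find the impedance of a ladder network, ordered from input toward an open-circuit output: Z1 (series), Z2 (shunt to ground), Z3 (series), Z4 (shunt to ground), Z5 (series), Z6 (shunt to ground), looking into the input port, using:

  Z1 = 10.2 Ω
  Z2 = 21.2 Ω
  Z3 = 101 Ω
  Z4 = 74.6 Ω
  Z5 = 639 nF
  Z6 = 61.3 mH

Step 1 — Angular frequency: ω = 2π·f = 2π·61.4 = 385.8 rad/s.
Step 2 — Component impedances:
  Z1: Z = R = 10.2 Ω
  Z2: Z = R = 21.2 Ω
  Z3: Z = R = 101 Ω
  Z4: Z = R = 74.6 Ω
  Z5: Z = 1/(jωC) = -j/(ω·C) = 0 - j4056 Ω
  Z6: Z = jωL = j·385.8·0.0613 = 0 + j23.65 Ω
Step 3 — Ladder network (open output): work backward from the far end, alternating series and parallel combinations. Z_in = 29.12 - j0.01601 Ω = 29.12∠-0.0° Ω.

Z = 29.12 - j0.01601 Ω = 29.12∠-0.0° Ω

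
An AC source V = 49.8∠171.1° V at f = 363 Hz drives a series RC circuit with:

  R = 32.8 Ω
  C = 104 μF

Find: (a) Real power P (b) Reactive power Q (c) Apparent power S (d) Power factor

Step 1 — Angular frequency: ω = 2π·f = 2π·363 = 2281 rad/s.
Step 2 — Component impedances:
  R: Z = R = 32.8 Ω
  C: Z = 1/(jωC) = -j/(ω·C) = 0 - j4.216 Ω
Step 3 — Series combination: Z_total = R + C = 32.8 - j4.216 Ω = 33.07∠-7.3° Ω.
Step 4 — Source phasor: V = 49.8∠171.1° V = -49.2 + j7.705 V.
Step 5 — Current: I = V / Z = -1.505 + j0.04141 A = 1.506∠178.4° A.
Step 6 — Complex power: S = V·I* = 74.38 - j9.56 VA.
Step 7 — Real power: P = Re(S) = 74.38 W.
Step 8 — Reactive power: Q = Im(S) = -9.56 VAR.
Step 9 — Apparent power: |S| = 74.99 VA.
Step 10 — Power factor: PF = P/|S| = 0.9918 (leading).

(a) P = 74.38 W  (b) Q = -9.56 VAR  (c) S = 74.99 VA  (d) PF = 0.9918 (leading)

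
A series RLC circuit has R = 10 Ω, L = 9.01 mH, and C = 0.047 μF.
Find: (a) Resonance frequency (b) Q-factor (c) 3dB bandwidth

Step 1 — Resonance condition Im(Z)=0 gives ω₀ = 1/√(LC).
Step 2 — ω₀ = 1/√(0.00901·4.7e-08) = 4.859e+04 rad/s.
Step 3 — f₀ = ω₀/(2π) = 7734 Hz.
Step 4 — Series Q: Q = ω₀L/R = 4.859e+04·0.00901/10 = 43.78.
Step 5 — 3dB bandwidth: Δω = ω₀/Q = 1110 rad/s; BW = Δω/(2π) = 176.6 Hz.

(a) f₀ = 7734 Hz  (b) Q = 43.78  (c) BW = 176.6 Hz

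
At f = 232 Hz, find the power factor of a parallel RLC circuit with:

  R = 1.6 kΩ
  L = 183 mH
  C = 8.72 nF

Step 1 — Angular frequency: ω = 2π·f = 2π·232 = 1458 rad/s.
Step 2 — Component impedances:
  R: Z = R = 1600 Ω
  L: Z = jωL = j·1458·0.183 = 0 + j266.8 Ω
  C: Z = 1/(jωC) = -j/(ω·C) = 0 - j7.867e+04 Ω
Step 3 — Parallel combination: 1/Z_total = 1/R + 1/L + 1/C; Z_total = 43.56 + j260.4 Ω = 264∠80.5° Ω.
Step 4 — Power factor: PF = cos(φ) = Re(Z)/|Z| = 43.56/264 = 0.165.
Step 5 — Type: Im(Z) = 260.4 ⇒ lagging (phase φ = 80.5°).

PF = 0.165 (lagging, φ = 80.5°)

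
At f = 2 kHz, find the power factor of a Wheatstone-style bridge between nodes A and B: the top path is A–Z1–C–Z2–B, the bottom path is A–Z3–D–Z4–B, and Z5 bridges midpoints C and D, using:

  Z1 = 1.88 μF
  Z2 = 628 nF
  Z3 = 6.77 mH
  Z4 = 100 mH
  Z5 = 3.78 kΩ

Step 1 — Angular frequency: ω = 2π·f = 2π·2000 = 1.257e+04 rad/s.
Step 2 — Component impedances:
  Z1: Z = 1/(jωC) = -j/(ω·C) = 0 - j42.33 Ω
  Z2: Z = 1/(jωC) = -j/(ω·C) = 0 - j126.7 Ω
  Z3: Z = jωL = j·1.257e+04·0.00677 = 0 + j85.07 Ω
  Z4: Z = jωL = j·1.257e+04·0.1 = 0 + j1257 Ω
  Z5: Z = R = 3780 Ω
Step 3 — Bridge requires nodal analysis (the Z5 bridge couples midpoints C and D, so the two paths cannot be reduced to a simple series/parallel combination). Setting node B to ground and injecting 1 A at node A, the 3-node admittance system at A, C, D solves to V_A = Z_AB = 0.346 - j193.4 Ω = 193.4∠-89.9° Ω.
Step 4 — Power factor: PF = cos(φ) = Re(Z)/|Z| = 0.346/193.4 = 0.001789.
Step 5 — Type: Im(Z) = -193.4 ⇒ leading (phase φ = -89.9°).

PF = 0.001789 (leading, φ = -89.9°)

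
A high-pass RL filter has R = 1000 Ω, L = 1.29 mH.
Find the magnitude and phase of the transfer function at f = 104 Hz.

Step 1 — Angular frequency: ω = 2π·104 = 653.5 rad/s.
Step 2 — Transfer function: H(jω) = jωL/(R + jωL).
Step 3 — Numerator jωL = j·0.843; denominator R + jωL = 1000 + j0.843.
Step 4 — H = 7.106e-07 + j0.000843.
Step 5 — Magnitude: |H| = 0.000843 (-61.5 dB); phase: φ = 90.0°.

|H| = 0.000843 (-61.5 dB), φ = 90.0°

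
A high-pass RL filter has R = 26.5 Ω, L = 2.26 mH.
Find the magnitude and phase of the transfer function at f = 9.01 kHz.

Step 1 — Angular frequency: ω = 2π·9010 = 5.661e+04 rad/s.
Step 2 — Transfer function: H(jω) = jωL/(R + jωL).
Step 3 — Numerator jωL = j·127.9; denominator R + jωL = 26.5 + j127.9.
Step 4 — H = 0.9589 + j0.1986.
Step 5 — Magnitude: |H| = 0.9792 (-0.2 dB); phase: φ = 11.7°.

|H| = 0.9792 (-0.2 dB), φ = 11.7°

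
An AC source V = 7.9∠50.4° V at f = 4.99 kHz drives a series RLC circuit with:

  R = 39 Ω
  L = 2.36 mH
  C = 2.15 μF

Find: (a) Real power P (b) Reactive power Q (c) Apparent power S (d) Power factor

Step 1 — Angular frequency: ω = 2π·f = 2π·4990 = 3.135e+04 rad/s.
Step 2 — Component impedances:
  R: Z = R = 39 Ω
  L: Z = jωL = j·3.135e+04·0.00236 = 0 + j73.99 Ω
  C: Z = 1/(jωC) = -j/(ω·C) = 0 - j14.83 Ω
Step 3 — Series combination: Z_total = R + L + C = 39 + j59.16 Ω = 70.86∠56.6° Ω.
Step 4 — Source phasor: V = 7.9∠50.4° V = 5.036 + j6.087 V.
Step 5 — Current: I = V / Z = 0.1108 - j0.01205 A = 0.1115∠-6.2° A.
Step 6 — Complex power: S = V·I* = 0.4848 + j0.7354 VA.
Step 7 — Real power: P = Re(S) = 0.4848 W.
Step 8 — Reactive power: Q = Im(S) = 0.7354 VAR.
Step 9 — Apparent power: |S| = 0.8808 VA.
Step 10 — Power factor: PF = P/|S| = 0.5504 (lagging).

(a) P = 0.4848 W  (b) Q = 0.7354 VAR  (c) S = 0.8808 VA  (d) PF = 0.5504 (lagging)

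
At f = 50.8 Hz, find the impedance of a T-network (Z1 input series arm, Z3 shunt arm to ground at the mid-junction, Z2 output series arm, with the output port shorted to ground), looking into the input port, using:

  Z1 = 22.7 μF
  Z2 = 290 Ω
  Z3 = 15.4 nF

Step 1 — Angular frequency: ω = 2π·f = 2π·50.8 = 319.2 rad/s.
Step 2 — Component impedances:
  Z1: Z = 1/(jωC) = -j/(ω·C) = 0 - j138 Ω
  Z2: Z = R = 290 Ω
  Z3: Z = 1/(jωC) = -j/(ω·C) = 0 - j2.034e+05 Ω
Step 3 — With the output port shorted to ground, the output series arm Z2 runs from the junction to ground; the shunt arm Z3 also runs from the junction to ground. They appear in parallel: Z3 || Z2 = 290 - j0.4134 Ω.
Step 4 — Series with input arm Z1: Z_in = Z1 + (Z3 || Z2) = 290 - j138.4 Ω = 321.3∠-25.5° Ω.

Z = 290 - j138.4 Ω = 321.3∠-25.5° Ω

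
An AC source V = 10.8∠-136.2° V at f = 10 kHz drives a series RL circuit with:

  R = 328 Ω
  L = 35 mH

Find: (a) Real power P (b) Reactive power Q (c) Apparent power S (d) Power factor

Step 1 — Angular frequency: ω = 2π·f = 2π·1e+04 = 6.283e+04 rad/s.
Step 2 — Component impedances:
  R: Z = R = 328 Ω
  L: Z = jωL = j·6.283e+04·0.035 = 0 + j2199 Ω
Step 3 — Series combination: Z_total = R + L = 328 + j2199 Ω = 2223∠81.5° Ω.
Step 4 — Source phasor: V = 10.8∠-136.2° V = -7.795 - j7.475 V.
Step 5 — Current: I = V / Z = -0.003842 + j0.002972 A = 0.004857∠142.3° A.
Step 6 — Complex power: S = V·I* = 0.007739 + j0.05189 VA.
Step 7 — Real power: P = Re(S) = 0.007739 W.
Step 8 — Reactive power: Q = Im(S) = 0.05189 VAR.
Step 9 — Apparent power: |S| = 0.05246 VA.
Step 10 — Power factor: PF = P/|S| = 0.1475 (lagging).

(a) P = 0.007739 W  (b) Q = 0.05189 VAR  (c) S = 0.05246 VA  (d) PF = 0.1475 (lagging)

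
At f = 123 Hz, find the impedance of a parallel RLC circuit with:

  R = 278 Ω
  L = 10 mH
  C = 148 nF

Step 1 — Angular frequency: ω = 2π·f = 2π·123 = 772.8 rad/s.
Step 2 — Component impedances:
  R: Z = R = 278 Ω
  L: Z = jωL = j·772.8·0.01 = 0 + j7.728 Ω
  C: Z = 1/(jωC) = -j/(ω·C) = 0 - j8743 Ω
Step 3 — Parallel combination: 1/Z_total = 1/R + 1/L + 1/C; Z_total = 0.2151 + j7.729 Ω = 7.732∠88.4° Ω.

Z = 0.2151 + j7.729 Ω = 7.732∠88.4° Ω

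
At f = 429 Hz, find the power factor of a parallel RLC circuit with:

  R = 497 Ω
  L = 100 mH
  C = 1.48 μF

Step 1 — Angular frequency: ω = 2π·f = 2π·429 = 2695 rad/s.
Step 2 — Component impedances:
  R: Z = R = 497 Ω
  L: Z = jωL = j·2695·0.1 = 0 + j269.5 Ω
  C: Z = 1/(jωC) = -j/(ω·C) = 0 - j250.7 Ω
Step 3 — Parallel combination: 1/Z_total = 1/R + 1/L + 1/C; Z_total = 487.6 - j67.71 Ω = 492.3∠-7.9° Ω.
Step 4 — Power factor: PF = cos(φ) = Re(Z)/|Z| = 487.6/492.3 = 0.9905.
Step 5 — Type: Im(Z) = -67.71 ⇒ leading (phase φ = -7.9°).

PF = 0.9905 (leading, φ = -7.9°)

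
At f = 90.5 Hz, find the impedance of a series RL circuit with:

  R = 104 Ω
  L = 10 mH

Step 1 — Angular frequency: ω = 2π·f = 2π·90.5 = 568.6 rad/s.
Step 2 — Component impedances:
  R: Z = R = 104 Ω
  L: Z = jωL = j·568.6·0.01 = 0 + j5.686 Ω
Step 3 — Series combination: Z_total = R + L = 104 + j5.686 Ω = 104.2∠3.1° Ω.

Z = 104 + j5.686 Ω = 104.2∠3.1° Ω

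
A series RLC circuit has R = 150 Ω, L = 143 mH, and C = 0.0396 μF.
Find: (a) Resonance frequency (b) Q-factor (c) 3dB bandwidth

Step 1 — Resonance condition Im(Z)=0 gives ω₀ = 1/√(LC).
Step 2 — ω₀ = 1/√(0.143·3.96e-08) = 1.329e+04 rad/s.
Step 3 — f₀ = ω₀/(2π) = 2115 Hz.
Step 4 — Series Q: Q = ω₀L/R = 1.329e+04·0.143/150 = 12.67.
Step 5 — 3dB bandwidth: Δω = ω₀/Q = 1049 rad/s; BW = Δω/(2π) = 166.9 Hz.

(a) f₀ = 2115 Hz  (b) Q = 12.67  (c) BW = 166.9 Hz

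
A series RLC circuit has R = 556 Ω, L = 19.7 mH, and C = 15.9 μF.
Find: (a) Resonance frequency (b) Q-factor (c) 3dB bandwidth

Step 1 — Resonance condition Im(Z)=0 gives ω₀ = 1/√(LC).
Step 2 — ω₀ = 1/√(0.0197·1.59e-05) = 1787 rad/s.
Step 3 — f₀ = ω₀/(2π) = 284.4 Hz.
Step 4 — Series Q: Q = ω₀L/R = 1787·0.0197/556 = 0.06331.
Step 5 — 3dB bandwidth: Δω = ω₀/Q = 2.822e+04 rad/s; BW = Δω/(2π) = 4492 Hz.

(a) f₀ = 284.4 Hz  (b) Q = 0.06331  (c) BW = 4492 Hz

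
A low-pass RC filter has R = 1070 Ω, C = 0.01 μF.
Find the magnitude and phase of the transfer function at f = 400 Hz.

Step 1 — Angular frequency: ω = 2π·400 = 2513 rad/s.
Step 2 — Transfer function: H(jω) = 1/(1 + jωRC).
Step 3 — Denominator: 1 + jωRC = 1 + j·2513·1070·1e-08 = 1 + j0.02689.
Step 4 — H = 0.9993 - j0.02687.
Step 5 — Magnitude: |H| = 0.9996 (-0.0 dB); phase: φ = -1.5°.

|H| = 0.9996 (-0.0 dB), φ = -1.5°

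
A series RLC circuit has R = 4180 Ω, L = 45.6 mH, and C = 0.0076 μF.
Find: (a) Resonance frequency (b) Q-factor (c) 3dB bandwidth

Step 1 — Resonance: ω₀ = 1/√(LC) = 1/√(0.0456·7.6e-09) = 5.372e+04 rad/s.
Step 2 — f₀ = ω₀/(2π) = 8549 Hz.
Step 3 — Series Q: Q = ω₀L/R = 5.372e+04·0.0456/4180 = 0.586.
Step 4 — Bandwidth: Δω = ω₀/Q = 9.167e+04 rad/s; BW = Δω/(2π) = 1.459e+04 Hz.

(a) f₀ = 8549 Hz  (b) Q = 0.586  (c) BW = 1.459e+04 Hz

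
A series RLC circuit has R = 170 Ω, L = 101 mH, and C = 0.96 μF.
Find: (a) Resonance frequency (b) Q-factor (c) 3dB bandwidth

Step 1 — Resonance: ω₀ = 1/√(LC) = 1/√(0.101·9.6e-07) = 3211 rad/s.
Step 2 — f₀ = ω₀/(2π) = 511.1 Hz.
Step 3 — Series Q: Q = ω₀L/R = 3211·0.101/170 = 1.908.
Step 4 — Bandwidth: Δω = ω₀/Q = 1683 rad/s; BW = Δω/(2π) = 267.9 Hz.

(a) f₀ = 511.1 Hz  (b) Q = 1.908  (c) BW = 267.9 Hz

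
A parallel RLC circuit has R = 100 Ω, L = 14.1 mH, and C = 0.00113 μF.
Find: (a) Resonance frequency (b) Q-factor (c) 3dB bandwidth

Step 1 — Resonance: ω₀ = 1/√(LC) = 1/√(0.0141·1.13e-09) = 2.505e+05 rad/s.
Step 2 — f₀ = ω₀/(2π) = 3.987e+04 Hz.
Step 3 — Parallel Q: Q = R/(ω₀L) = 100/(2.505e+05·0.0141) = 0.02831.
Step 4 — Bandwidth: Δω = ω₀/Q = 8.85e+06 rad/s; BW = Δω/(2π) = 1.408e+06 Hz.

(a) f₀ = 3.987e+04 Hz  (b) Q = 0.02831  (c) BW = 1.408e+06 Hz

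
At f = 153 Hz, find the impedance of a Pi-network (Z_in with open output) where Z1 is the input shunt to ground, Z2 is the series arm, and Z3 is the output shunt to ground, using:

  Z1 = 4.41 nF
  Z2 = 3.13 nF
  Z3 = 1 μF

Step 1 — Angular frequency: ω = 2π·f = 2π·153 = 961.3 rad/s.
Step 2 — Component impedances:
  Z1: Z = 1/(jωC) = -j/(ω·C) = 0 - j2.359e+05 Ω
  Z2: Z = 1/(jωC) = -j/(ω·C) = 0 - j3.323e+05 Ω
  Z3: Z = 1/(jωC) = -j/(ω·C) = 0 - j1040 Ω
Step 3 — With open output, the series arm Z2 and the output shunt Z3 appear in series to ground: Z2 + Z3 = 0 - j3.334e+05 Ω.
Step 4 — Parallel with input shunt Z1: Z_in = Z1 || (Z2 + Z3) = 0 - j1.381e+05 Ω = 1.381e+05∠-90.0° Ω.

Z = 0 - j1.381e+05 Ω = 1.381e+05∠-90.0° Ω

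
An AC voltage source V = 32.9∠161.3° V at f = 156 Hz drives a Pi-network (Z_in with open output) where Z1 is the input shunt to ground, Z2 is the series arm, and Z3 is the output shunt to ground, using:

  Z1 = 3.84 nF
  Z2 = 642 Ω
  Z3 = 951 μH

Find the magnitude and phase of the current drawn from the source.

Step 1 — Angular frequency: ω = 2π·f = 2π·156 = 980.2 rad/s.
Step 2 — Component impedances:
  Z1: Z = 1/(jωC) = -j/(ω·C) = 0 - j2.657e+05 Ω
  Z2: Z = R = 642 Ω
  Z3: Z = jωL = j·980.2·0.000951 = 0 + j0.9321 Ω
Step 3 — With open output, the series arm Z2 and the output shunt Z3 appear in series to ground: Z2 + Z3 = 642 + j0.9321 Ω.
Step 4 — Parallel with input shunt Z1: Z_in = Z1 || (Z2 + Z3) = 642 - j0.6192 Ω = 642∠-0.1° Ω.
Step 5 — Source phasor: V = 32.9∠161.3° V = -31.16 + j10.55 V.
Step 6 — Ohm's law: I = V / Z_total = (-31.16 + j10.55) / (642 - j0.6192) = -0.04856 + j0.01638 A.
Step 7 — Convert to polar: |I| = 0.05125 A, ∠I = 161.4°.

I = 0.05125∠161.4° A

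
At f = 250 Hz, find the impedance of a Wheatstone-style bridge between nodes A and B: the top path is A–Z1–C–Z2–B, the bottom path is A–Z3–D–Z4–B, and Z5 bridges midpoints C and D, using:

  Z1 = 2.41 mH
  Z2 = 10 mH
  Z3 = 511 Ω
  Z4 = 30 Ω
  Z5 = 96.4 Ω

Step 1 — Angular frequency: ω = 2π·f = 2π·250 = 1571 rad/s.
Step 2 — Component impedances:
  Z1: Z = jωL = j·1571·0.00241 = 0 + j3.786 Ω
  Z2: Z = jωL = j·1571·0.01 = 0 + j15.71 Ω
  Z3: Z = R = 511 Ω
  Z4: Z = R = 30 Ω
  Z5: Z = R = 96.4 Ω
Step 3 — Bridge requires nodal analysis (the Z5 bridge couples midpoints C and D, so the two paths cannot be reduced to a simple series/parallel combination). Setting node B to ground and injecting 1 A at node A, the 3-node admittance system at A, C, D solves to V_A = Z_AB = 2.37 + j19.16 Ω = 19.3∠82.9° Ω.

Z = 2.37 + j19.16 Ω = 19.3∠82.9° Ω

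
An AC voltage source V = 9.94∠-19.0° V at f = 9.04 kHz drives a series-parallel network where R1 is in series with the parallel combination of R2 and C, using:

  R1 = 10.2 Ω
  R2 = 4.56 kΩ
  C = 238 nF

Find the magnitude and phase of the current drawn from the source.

Step 1 — Angular frequency: ω = 2π·f = 2π·9040 = 5.68e+04 rad/s.
Step 2 — Component impedances:
  R1: Z = R = 10.2 Ω
  R2: Z = R = 4560 Ω
  C: Z = 1/(jωC) = -j/(ω·C) = 0 - j73.97 Ω
Step 3 — Parallel branch: R2 || C = 1/(1/R2 + 1/C) = 1.2 - j73.95 Ω.
Step 4 — Series with R1: Z_total = R1 + (R2 || C) = 11.4 - j73.95 Ω = 74.83∠-81.2° Ω.
Step 5 — Source phasor: V = 9.94∠-19.0° V = 9.398 - j3.236 V.
Step 6 — Ohm's law: I = V / Z_total = (9.398 - j3.236) / (11.4 - j73.95) = 0.06188 + j0.1175 A.
Step 7 — Convert to polar: |I| = 0.1328 A, ∠I = 62.2°.

I = 0.1328∠62.2° A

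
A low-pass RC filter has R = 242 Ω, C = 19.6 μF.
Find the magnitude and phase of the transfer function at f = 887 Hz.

Step 1 — Angular frequency: ω = 2π·887 = 5573 rad/s.
Step 2 — Transfer function: H(jω) = 1/(1 + jωRC).
Step 3 — Denominator: 1 + jωRC = 1 + j·5573·242·1.96e-05 = 1 + j26.43.
Step 4 — H = 0.001429 - j0.03777.
Step 5 — Magnitude: |H| = 0.0378 (-28.4 dB); phase: φ = -87.8°.

|H| = 0.0378 (-28.4 dB), φ = -87.8°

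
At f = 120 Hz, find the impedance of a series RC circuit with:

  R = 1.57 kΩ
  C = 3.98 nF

Step 1 — Angular frequency: ω = 2π·f = 2π·120 = 754 rad/s.
Step 2 — Component impedances:
  R: Z = R = 1570 Ω
  C: Z = 1/(jωC) = -j/(ω·C) = 0 - j3.332e+05 Ω
Step 3 — Series combination: Z_total = R + C = 1570 - j3.332e+05 Ω = 3.332e+05∠-89.7° Ω.

Z = 1570 - j3.332e+05 Ω = 3.332e+05∠-89.7° Ω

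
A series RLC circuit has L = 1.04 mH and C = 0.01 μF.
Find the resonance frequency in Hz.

Step 1 — Resonance condition Im(Z)=0 gives ω₀ = 1/√(LC).
Step 2 — ω₀ = 1/√(0.00104·1e-08) = 3.101e+05 rad/s.
Step 3 — f₀ = ω₀/(2π) = 4.935e+04 Hz.

f₀ = 4.935e+04 Hz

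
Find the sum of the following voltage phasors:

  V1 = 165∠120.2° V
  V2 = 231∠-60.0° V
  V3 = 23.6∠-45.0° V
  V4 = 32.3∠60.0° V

Step 1 — Convert each phasor to rectangular form:
  V1 = 165·(cos(120.2°) + j·sin(120.2°)) = -83 + j142.6 V
  V2 = 231·(cos(-60.0°) + j·sin(-60.0°)) = 115.5 - j200.1 V
  V3 = 23.6·(cos(-45.0°) + j·sin(-45.0°)) = 16.69 - j16.69 V
  V4 = 32.3·(cos(60.0°) + j·sin(60.0°)) = 16.15 + j27.97 V
Step 2 — Sum components: V_total = 65.34 - j46.16 V.
Step 3 — Convert to polar: |V_total| = 80 V, ∠V_total = -35.2°.

V_total = 80∠-35.2° V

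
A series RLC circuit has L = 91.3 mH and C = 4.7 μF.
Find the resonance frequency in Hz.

Step 1 — Resonance condition Im(Z)=0 gives ω₀ = 1/√(LC).
Step 2 — ω₀ = 1/√(0.0913·4.7e-06) = 1527 rad/s.
Step 3 — f₀ = ω₀/(2π) = 243 Hz.

f₀ = 243 Hz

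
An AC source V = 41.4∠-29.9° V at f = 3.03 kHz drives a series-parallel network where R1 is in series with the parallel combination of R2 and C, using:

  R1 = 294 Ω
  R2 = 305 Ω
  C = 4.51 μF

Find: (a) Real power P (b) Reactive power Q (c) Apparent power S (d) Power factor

Step 1 — Angular frequency: ω = 2π·f = 2π·3030 = 1.904e+04 rad/s.
Step 2 — Component impedances:
  R1: Z = R = 294 Ω
  R2: Z = R = 305 Ω
  C: Z = 1/(jωC) = -j/(ω·C) = 0 - j11.65 Ω
Step 3 — Parallel branch: R2 || C = 1/(1/R2 + 1/C) = 0.4441 - j11.63 Ω.
Step 4 — Series with R1: Z_total = R1 + (R2 || C) = 294.4 - j11.63 Ω = 294.7∠-2.3° Ω.
Step 5 — Source phasor: V = 41.4∠-29.9° V = 35.89 - j20.64 V.
Step 6 — Current: I = V / Z = 0.1245 - j0.06517 A = 0.1405∠-27.6° A.
Step 7 — Complex power: S = V·I* = 5.812 - j0.2296 VA.
Step 8 — Real power: P = Re(S) = 5.812 W.
Step 9 — Reactive power: Q = Im(S) = -0.2296 VAR.
Step 10 — Apparent power: |S| = 5.816 VA.
Step 11 — Power factor: PF = P/|S| = 0.9992 (leading).

(a) P = 5.812 W  (b) Q = -0.2296 VAR  (c) S = 5.816 VA  (d) PF = 0.9992 (leading)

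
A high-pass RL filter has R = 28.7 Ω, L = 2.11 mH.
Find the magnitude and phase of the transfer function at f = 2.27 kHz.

Step 1 — Angular frequency: ω = 2π·2270 = 1.426e+04 rad/s.
Step 2 — Transfer function: H(jω) = jωL/(R + jωL).
Step 3 — Numerator jωL = j·30.09; denominator R + jωL = 28.7 + j30.09.
Step 4 — H = 0.5237 + j0.4994.
Step 5 — Magnitude: |H| = 0.7237 (-2.8 dB); phase: φ = 43.6°.

|H| = 0.7237 (-2.8 dB), φ = 43.6°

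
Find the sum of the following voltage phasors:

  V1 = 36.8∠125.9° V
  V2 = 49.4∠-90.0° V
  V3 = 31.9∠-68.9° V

Step 1 — Convert each phasor to rectangular form:
  V1 = 36.8·(cos(125.9°) + j·sin(125.9°)) = -21.58 + j29.81 V
  V2 = 49.4·(cos(-90.0°) + j·sin(-90.0°)) = 0 - j49.4 V
  V3 = 31.9·(cos(-68.9°) + j·sin(-68.9°)) = 11.48 - j29.76 V
Step 2 — Sum components: V_total = -10.09 - j49.35 V.
Step 3 — Convert to polar: |V_total| = 50.37 V, ∠V_total = -101.6°.

V_total = 50.37∠-101.6° V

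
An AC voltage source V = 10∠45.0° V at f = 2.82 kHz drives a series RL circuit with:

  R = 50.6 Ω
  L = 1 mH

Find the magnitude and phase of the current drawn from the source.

Step 1 — Angular frequency: ω = 2π·f = 2π·2820 = 1.772e+04 rad/s.
Step 2 — Component impedances:
  R: Z = R = 50.6 Ω
  L: Z = jωL = j·1.772e+04·0.001 = 0 + j17.72 Ω
Step 3 — Series combination: Z_total = R + L = 50.6 + j17.72 Ω = 53.61∠19.3° Ω.
Step 4 — Source phasor: V = 10∠45.0° V = 7.071 + j7.071 V.
Step 5 — Ohm's law: I = V / Z_total = (7.071 + j7.071) / (50.6 + j17.72) = 0.1681 + j0.08089 A.
Step 6 — Convert to polar: |I| = 0.1865 A, ∠I = 25.7°.

I = 0.1865∠25.7° A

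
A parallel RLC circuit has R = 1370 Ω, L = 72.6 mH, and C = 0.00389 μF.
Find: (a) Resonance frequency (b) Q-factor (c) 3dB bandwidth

Step 1 — Resonance: ω₀ = 1/√(LC) = 1/√(0.0726·3.89e-09) = 5.951e+04 rad/s.
Step 2 — f₀ = ω₀/(2π) = 9471 Hz.
Step 3 — Parallel Q: Q = R/(ω₀L) = 1370/(5.951e+04·0.0726) = 0.3171.
Step 4 — Bandwidth: Δω = ω₀/Q = 1.876e+05 rad/s; BW = Δω/(2π) = 2.986e+04 Hz.

(a) f₀ = 9471 Hz  (b) Q = 0.3171  (c) BW = 2.986e+04 Hz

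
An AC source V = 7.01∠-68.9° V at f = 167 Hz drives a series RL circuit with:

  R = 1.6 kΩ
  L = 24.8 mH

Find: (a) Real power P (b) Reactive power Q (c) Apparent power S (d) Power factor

Step 1 — Angular frequency: ω = 2π·f = 2π·167 = 1049 rad/s.
Step 2 — Component impedances:
  R: Z = R = 1600 Ω
  L: Z = jωL = j·1049·0.0248 = 0 + j26.02 Ω
Step 3 — Series combination: Z_total = R + L = 1600 + j26.02 Ω = 1600∠0.9° Ω.
Step 4 — Source phasor: V = 7.01∠-68.9° V = 2.524 - j6.54 V.
Step 5 — Current: I = V / Z = 0.00151 - j0.004112 A = 0.004381∠-69.8° A.
Step 6 — Complex power: S = V·I* = 0.0307 + j0.0004994 VA.
Step 7 — Real power: P = Re(S) = 0.0307 W.
Step 8 — Reactive power: Q = Im(S) = 0.0004994 VAR.
Step 9 — Apparent power: |S| = 0.03071 VA.
Step 10 — Power factor: PF = P/|S| = 0.9999 (lagging).

(a) P = 0.0307 W  (b) Q = 0.0004994 VAR  (c) S = 0.03071 VA  (d) PF = 0.9999 (lagging)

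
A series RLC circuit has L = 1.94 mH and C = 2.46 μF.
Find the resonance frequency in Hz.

Step 1 — Resonance condition Im(Z)=0 gives ω₀ = 1/√(LC).
Step 2 — ω₀ = 1/√(0.00194·2.46e-06) = 1.448e+04 rad/s.
Step 3 — f₀ = ω₀/(2π) = 2304 Hz.

f₀ = 2304 Hz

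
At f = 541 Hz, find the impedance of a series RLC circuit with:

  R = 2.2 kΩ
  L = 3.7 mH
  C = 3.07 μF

Step 1 — Angular frequency: ω = 2π·f = 2π·541 = 3399 rad/s.
Step 2 — Component impedances:
  R: Z = R = 2200 Ω
  L: Z = jωL = j·3399·0.0037 = 0 + j12.58 Ω
  C: Z = 1/(jωC) = -j/(ω·C) = 0 - j95.83 Ω
Step 3 — Series combination: Z_total = R + L + C = 2200 - j83.25 Ω = 2202∠-2.2° Ω.

Z = 2200 - j83.25 Ω = 2202∠-2.2° Ω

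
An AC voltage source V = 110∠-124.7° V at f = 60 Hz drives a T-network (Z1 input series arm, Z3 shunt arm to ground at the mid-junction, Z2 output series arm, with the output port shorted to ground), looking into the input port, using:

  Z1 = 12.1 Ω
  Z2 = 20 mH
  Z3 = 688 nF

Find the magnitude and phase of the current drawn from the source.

Step 1 — Angular frequency: ω = 2π·f = 2π·60 = 377 rad/s.
Step 2 — Component impedances:
  Z1: Z = R = 12.1 Ω
  Z2: Z = jωL = j·377·0.02 = 0 + j7.54 Ω
  Z3: Z = 1/(jωC) = -j/(ω·C) = 0 - j3855 Ω
Step 3 — With the output port shorted to ground, the output series arm Z2 runs from the junction to ground; the shunt arm Z3 also runs from the junction to ground. They appear in parallel: Z3 || Z2 = 0 + j7.555 Ω.
Step 4 — Series with input arm Z1: Z_in = Z1 + (Z3 || Z2) = 12.1 + j7.555 Ω = 14.26∠32.0° Ω.
Step 5 — Source phasor: V = 110∠-124.7° V = -62.62 - j90.44 V.
Step 6 — Ohm's law: I = V / Z_total = (-62.62 - j90.44) / (12.1 + j7.555) = -7.081 - j3.053 A.
Step 7 — Convert to polar: |I| = 7.711 A, ∠I = -156.7°.

I = 7.711∠-156.7° A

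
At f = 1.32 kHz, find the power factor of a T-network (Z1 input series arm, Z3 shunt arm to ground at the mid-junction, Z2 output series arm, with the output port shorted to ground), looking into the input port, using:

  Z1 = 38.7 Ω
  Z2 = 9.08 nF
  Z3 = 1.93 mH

Step 1 — Angular frequency: ω = 2π·f = 2π·1320 = 8294 rad/s.
Step 2 — Component impedances:
  Z1: Z = R = 38.7 Ω
  Z2: Z = 1/(jωC) = -j/(ω·C) = 0 - j1.328e+04 Ω
  Z3: Z = jωL = j·8294·0.00193 = 0 + j16.01 Ω
Step 3 — With the output port shorted to ground, the output series arm Z2 runs from the junction to ground; the shunt arm Z3 also runs from the junction to ground. They appear in parallel: Z3 || Z2 = 0 + j16.03 Ω.
Step 4 — Series with input arm Z1: Z_in = Z1 + (Z3 || Z2) = 38.7 + j16.03 Ω = 41.89∠22.5° Ω.
Step 5 — Power factor: PF = cos(φ) = Re(Z)/|Z| = 38.7/41.887 = 0.9239.
Step 6 — Type: Im(Z) = 16.03 ⇒ lagging (phase φ = 22.5°).

PF = 0.9239 (lagging, φ = 22.5°)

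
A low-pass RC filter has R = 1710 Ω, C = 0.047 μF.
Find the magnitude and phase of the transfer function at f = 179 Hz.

Step 1 — Angular frequency: ω = 2π·179 = 1125 rad/s.
Step 2 — Transfer function: H(jω) = 1/(1 + jωRC).
Step 3 — Denominator: 1 + jωRC = 1 + j·1125·1710·4.7e-08 = 1 + j0.09039.
Step 4 — H = 0.9919 - j0.08966.
Step 5 — Magnitude: |H| = 0.9959 (-0.0 dB); phase: φ = -5.2°.

|H| = 0.9959 (-0.0 dB), φ = -5.2°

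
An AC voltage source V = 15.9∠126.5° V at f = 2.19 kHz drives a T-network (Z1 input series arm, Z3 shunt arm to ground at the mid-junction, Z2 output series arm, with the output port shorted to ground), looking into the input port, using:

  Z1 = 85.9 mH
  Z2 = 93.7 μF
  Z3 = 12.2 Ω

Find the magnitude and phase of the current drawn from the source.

Step 1 — Angular frequency: ω = 2π·f = 2π·2190 = 1.376e+04 rad/s.
Step 2 — Component impedances:
  Z1: Z = jωL = j·1.376e+04·0.0859 = 0 + j1182 Ω
  Z2: Z = 1/(jωC) = -j/(ω·C) = 0 - j0.7756 Ω
  Z3: Z = R = 12.2 Ω
Step 3 — With the output port shorted to ground, the output series arm Z2 runs from the junction to ground; the shunt arm Z3 also runs from the junction to ground. They appear in parallel: Z3 || Z2 = 0.04911 - j0.7725 Ω.
Step 4 — Series with input arm Z1: Z_in = Z1 + (Z3 || Z2) = 0.04911 + j1181 Ω = 1181∠90.0° Ω.
Step 5 — Source phasor: V = 15.9∠126.5° V = -9.458 + j12.78 V.
Step 6 — Ohm's law: I = V / Z_total = (-9.458 + j12.78) / (0.04911 + j1181) = 0.01082 + j0.008007 A.
Step 7 — Convert to polar: |I| = 0.01346 A, ∠I = 36.5°.

I = 0.01346∠36.5° A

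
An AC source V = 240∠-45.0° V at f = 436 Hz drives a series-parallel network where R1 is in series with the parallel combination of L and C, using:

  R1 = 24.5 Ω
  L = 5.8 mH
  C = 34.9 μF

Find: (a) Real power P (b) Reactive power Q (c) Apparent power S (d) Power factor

Step 1 — Angular frequency: ω = 2π·f = 2π·436 = 2739 rad/s.
Step 2 — Component impedances:
  R1: Z = R = 24.5 Ω
  L: Z = jωL = j·2739·0.0058 = 0 + j15.89 Ω
  C: Z = 1/(jωC) = -j/(ω·C) = 0 - j10.46 Ω
Step 3 — Parallel branch: L || C = 1/(1/L + 1/C) = 0 - j30.61 Ω.
Step 4 — Series with R1: Z_total = R1 + (L || C) = 24.5 - j30.61 Ω = 39.21∠-51.3° Ω.
Step 5 — Source phasor: V = 240∠-45.0° V = 169.7 - j169.7 V.
Step 6 — Current: I = V / Z = 6.084 + j0.6744 A = 6.121∠6.3° A.
Step 7 — Complex power: S = V·I* = 918.1 - j1147 VA.
Step 8 — Real power: P = Re(S) = 918.1 W.
Step 9 — Reactive power: Q = Im(S) = -1147 VAR.
Step 10 — Apparent power: |S| = 1469 VA.
Step 11 — Power factor: PF = P/|S| = 0.6249 (leading).

(a) P = 918.1 W  (b) Q = -1147 VAR  (c) S = 1469 VA  (d) PF = 0.6249 (leading)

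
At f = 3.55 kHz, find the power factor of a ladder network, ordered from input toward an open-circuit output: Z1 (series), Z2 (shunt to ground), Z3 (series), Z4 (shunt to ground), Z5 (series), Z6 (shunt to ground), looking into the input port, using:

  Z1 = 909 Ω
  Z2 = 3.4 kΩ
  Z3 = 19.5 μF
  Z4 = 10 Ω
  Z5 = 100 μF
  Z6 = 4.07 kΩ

Step 1 — Angular frequency: ω = 2π·f = 2π·3550 = 2.231e+04 rad/s.
Step 2 — Component impedances:
  Z1: Z = R = 909 Ω
  Z2: Z = R = 3400 Ω
  Z3: Z = 1/(jωC) = -j/(ω·C) = 0 - j2.299 Ω
  Z4: Z = R = 10 Ω
  Z5: Z = 1/(jωC) = -j/(ω·C) = 0 - j0.4483 Ω
  Z6: Z = R = 4070 Ω
Step 3 — Ladder network (open output): work backward from the far end, alternating series and parallel combinations. Z_in = 918.9 - j2.286 Ω = 919∠-0.1° Ω.
Step 4 — Power factor: PF = cos(φ) = Re(Z)/|Z| = 918.95/918.95 = 1.
Step 5 — Type: Im(Z) = -2.286 ⇒ leading (phase φ = -0.1°).

PF = 1 (leading, φ = -0.1°)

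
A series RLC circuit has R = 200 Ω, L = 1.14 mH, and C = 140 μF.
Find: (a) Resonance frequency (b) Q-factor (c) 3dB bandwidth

Step 1 — Resonance condition Im(Z)=0 gives ω₀ = 1/√(LC).
Step 2 — ω₀ = 1/√(0.00114·0.00014) = 2503 rad/s.
Step 3 — f₀ = ω₀/(2π) = 398.4 Hz.
Step 4 — Series Q: Q = ω₀L/R = 2503·0.00114/200 = 0.01427.
Step 5 — 3dB bandwidth: Δω = ω₀/Q = 1.754e+05 rad/s; BW = Δω/(2π) = 2.792e+04 Hz.

(a) f₀ = 398.4 Hz  (b) Q = 0.01427  (c) BW = 2.792e+04 Hz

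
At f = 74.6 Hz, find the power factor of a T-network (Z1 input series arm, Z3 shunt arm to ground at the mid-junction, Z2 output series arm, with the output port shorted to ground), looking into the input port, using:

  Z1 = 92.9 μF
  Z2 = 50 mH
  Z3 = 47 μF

Step 1 — Angular frequency: ω = 2π·f = 2π·74.6 = 468.7 rad/s.
Step 2 — Component impedances:
  Z1: Z = 1/(jωC) = -j/(ω·C) = 0 - j22.96 Ω
  Z2: Z = jωL = j·468.7·0.05 = 0 + j23.44 Ω
  Z3: Z = 1/(jωC) = -j/(ω·C) = 0 - j45.39 Ω
Step 3 — With the output port shorted to ground, the output series arm Z2 runs from the junction to ground; the shunt arm Z3 also runs from the junction to ground. They appear in parallel: Z3 || Z2 = 0 + j48.45 Ω.
Step 4 — Series with input arm Z1: Z_in = Z1 + (Z3 || Z2) = 0 + j25.49 Ω = 25.49∠90.0° Ω.
Step 5 — Power factor: PF = cos(φ) = Re(Z)/|Z| = 0/25.49 = 0.
Step 6 — Type: Im(Z) = 25.49 ⇒ lagging (phase φ = 90.0°).

PF = 0 (lagging, φ = 90.0°)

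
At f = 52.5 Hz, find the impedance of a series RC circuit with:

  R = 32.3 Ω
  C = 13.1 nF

Step 1 — Angular frequency: ω = 2π·f = 2π·52.5 = 329.9 rad/s.
Step 2 — Component impedances:
  R: Z = R = 32.3 Ω
  C: Z = 1/(jωC) = -j/(ω·C) = 0 - j2.314e+05 Ω
Step 3 — Series combination: Z_total = R + C = 32.3 - j2.314e+05 Ω = 2.314e+05∠-90.0° Ω.

Z = 32.3 - j2.314e+05 Ω = 2.314e+05∠-90.0° Ω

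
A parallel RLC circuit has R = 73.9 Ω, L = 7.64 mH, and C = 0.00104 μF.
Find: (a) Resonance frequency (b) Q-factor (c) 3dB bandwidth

Step 1 — Resonance: ω₀ = 1/√(LC) = 1/√(0.00764·1.04e-09) = 3.548e+05 rad/s.
Step 2 — f₀ = ω₀/(2π) = 5.646e+04 Hz.
Step 3 — Parallel Q: Q = R/(ω₀L) = 73.9/(3.548e+05·0.00764) = 0.02727.
Step 4 — Bandwidth: Δω = ω₀/Q = 1.301e+07 rad/s; BW = Δω/(2π) = 2.071e+06 Hz.

(a) f₀ = 5.646e+04 Hz  (b) Q = 0.02727  (c) BW = 2.071e+06 Hz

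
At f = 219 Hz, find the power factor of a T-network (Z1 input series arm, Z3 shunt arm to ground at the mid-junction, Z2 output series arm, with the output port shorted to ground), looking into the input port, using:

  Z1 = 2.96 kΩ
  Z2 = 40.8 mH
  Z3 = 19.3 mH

Step 1 — Angular frequency: ω = 2π·f = 2π·219 = 1376 rad/s.
Step 2 — Component impedances:
  Z1: Z = R = 2960 Ω
  Z2: Z = jωL = j·1376·0.0408 = 0 + j56.14 Ω
  Z3: Z = jωL = j·1376·0.0193 = 0 + j26.56 Ω
Step 3 — With the output port shorted to ground, the output series arm Z2 runs from the junction to ground; the shunt arm Z3 also runs from the junction to ground. They appear in parallel: Z3 || Z2 = 0 + j18.03 Ω.
Step 4 — Series with input arm Z1: Z_in = Z1 + (Z3 || Z2) = 2960 + j18.03 Ω = 2960∠0.3° Ω.
Step 5 — Power factor: PF = cos(φ) = Re(Z)/|Z| = 2960/2960 = 1.
Step 6 — Type: Im(Z) = 18.03 ⇒ lagging (phase φ = 0.3°).

PF = 1 (lagging, φ = 0.3°)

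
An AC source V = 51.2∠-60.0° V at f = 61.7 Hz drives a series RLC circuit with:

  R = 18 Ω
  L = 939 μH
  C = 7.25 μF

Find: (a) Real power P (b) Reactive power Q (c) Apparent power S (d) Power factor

Step 1 — Angular frequency: ω = 2π·f = 2π·61.7 = 387.7 rad/s.
Step 2 — Component impedances:
  R: Z = R = 18 Ω
  L: Z = jωL = j·387.7·0.000939 = 0 + j0.364 Ω
  C: Z = 1/(jωC) = -j/(ω·C) = 0 - j355.8 Ω
Step 3 — Series combination: Z_total = R + L + C = 18 - j355.4 Ω = 355.9∠-87.1° Ω.
Step 4 — Source phasor: V = 51.2∠-60.0° V = 25.6 - j44.34 V.
Step 5 — Current: I = V / Z = 0.1281 + j0.06554 A = 0.1439∠27.1° A.
Step 6 — Complex power: S = V·I* = 0.3726 - j7.357 VA.
Step 7 — Real power: P = Re(S) = 0.3726 W.
Step 8 — Reactive power: Q = Im(S) = -7.357 VAR.
Step 9 — Apparent power: |S| = 7.366 VA.
Step 10 — Power factor: PF = P/|S| = 0.05058 (leading).

(a) P = 0.3726 W  (b) Q = -7.357 VAR  (c) S = 7.366 VA  (d) PF = 0.05058 (leading)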